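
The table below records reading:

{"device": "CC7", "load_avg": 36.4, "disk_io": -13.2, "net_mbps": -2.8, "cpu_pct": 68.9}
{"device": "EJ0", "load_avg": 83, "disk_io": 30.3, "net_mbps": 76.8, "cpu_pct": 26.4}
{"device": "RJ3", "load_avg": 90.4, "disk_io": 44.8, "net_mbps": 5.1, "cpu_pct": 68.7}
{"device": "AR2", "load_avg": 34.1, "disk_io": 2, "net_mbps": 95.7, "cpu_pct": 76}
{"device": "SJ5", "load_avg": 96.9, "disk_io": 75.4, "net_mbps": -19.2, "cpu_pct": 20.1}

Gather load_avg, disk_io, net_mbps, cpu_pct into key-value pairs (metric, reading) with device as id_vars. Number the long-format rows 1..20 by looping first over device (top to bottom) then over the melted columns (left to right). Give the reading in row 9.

90.4

20 rows total (5 × 4). Row 9: index ⌊(9-1)/4⌋ = 2 into device → RJ3; (9-1) mod 4 = 0 into the melted columns → load_avg.
So row 9 is (RJ3, load_avg, 90.4); reading = 90.4.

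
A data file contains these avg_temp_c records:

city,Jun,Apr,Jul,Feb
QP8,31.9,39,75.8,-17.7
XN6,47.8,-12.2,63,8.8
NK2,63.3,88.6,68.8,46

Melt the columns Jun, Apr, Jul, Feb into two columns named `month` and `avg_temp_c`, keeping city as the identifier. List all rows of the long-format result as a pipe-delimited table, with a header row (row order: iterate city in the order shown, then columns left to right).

Each (city, column) pair becomes one row: 3 × 4 = 12 rows.
For example, (QP8, Jun) → avg_temp_c=31.9.

| city | month | avg_temp_c |
| QP8 | Jun | 31.9 |
| QP8 | Apr | 39 |
| QP8 | Jul | 75.8 |
| QP8 | Feb | -17.7 |
| XN6 | Jun | 47.8 |
| XN6 | Apr | -12.2 |
| XN6 | Jul | 63 |
| XN6 | Feb | 8.8 |
| NK2 | Jun | 63.3 |
| NK2 | Apr | 88.6 |
| NK2 | Jul | 68.8 |
| NK2 | Feb | 46 |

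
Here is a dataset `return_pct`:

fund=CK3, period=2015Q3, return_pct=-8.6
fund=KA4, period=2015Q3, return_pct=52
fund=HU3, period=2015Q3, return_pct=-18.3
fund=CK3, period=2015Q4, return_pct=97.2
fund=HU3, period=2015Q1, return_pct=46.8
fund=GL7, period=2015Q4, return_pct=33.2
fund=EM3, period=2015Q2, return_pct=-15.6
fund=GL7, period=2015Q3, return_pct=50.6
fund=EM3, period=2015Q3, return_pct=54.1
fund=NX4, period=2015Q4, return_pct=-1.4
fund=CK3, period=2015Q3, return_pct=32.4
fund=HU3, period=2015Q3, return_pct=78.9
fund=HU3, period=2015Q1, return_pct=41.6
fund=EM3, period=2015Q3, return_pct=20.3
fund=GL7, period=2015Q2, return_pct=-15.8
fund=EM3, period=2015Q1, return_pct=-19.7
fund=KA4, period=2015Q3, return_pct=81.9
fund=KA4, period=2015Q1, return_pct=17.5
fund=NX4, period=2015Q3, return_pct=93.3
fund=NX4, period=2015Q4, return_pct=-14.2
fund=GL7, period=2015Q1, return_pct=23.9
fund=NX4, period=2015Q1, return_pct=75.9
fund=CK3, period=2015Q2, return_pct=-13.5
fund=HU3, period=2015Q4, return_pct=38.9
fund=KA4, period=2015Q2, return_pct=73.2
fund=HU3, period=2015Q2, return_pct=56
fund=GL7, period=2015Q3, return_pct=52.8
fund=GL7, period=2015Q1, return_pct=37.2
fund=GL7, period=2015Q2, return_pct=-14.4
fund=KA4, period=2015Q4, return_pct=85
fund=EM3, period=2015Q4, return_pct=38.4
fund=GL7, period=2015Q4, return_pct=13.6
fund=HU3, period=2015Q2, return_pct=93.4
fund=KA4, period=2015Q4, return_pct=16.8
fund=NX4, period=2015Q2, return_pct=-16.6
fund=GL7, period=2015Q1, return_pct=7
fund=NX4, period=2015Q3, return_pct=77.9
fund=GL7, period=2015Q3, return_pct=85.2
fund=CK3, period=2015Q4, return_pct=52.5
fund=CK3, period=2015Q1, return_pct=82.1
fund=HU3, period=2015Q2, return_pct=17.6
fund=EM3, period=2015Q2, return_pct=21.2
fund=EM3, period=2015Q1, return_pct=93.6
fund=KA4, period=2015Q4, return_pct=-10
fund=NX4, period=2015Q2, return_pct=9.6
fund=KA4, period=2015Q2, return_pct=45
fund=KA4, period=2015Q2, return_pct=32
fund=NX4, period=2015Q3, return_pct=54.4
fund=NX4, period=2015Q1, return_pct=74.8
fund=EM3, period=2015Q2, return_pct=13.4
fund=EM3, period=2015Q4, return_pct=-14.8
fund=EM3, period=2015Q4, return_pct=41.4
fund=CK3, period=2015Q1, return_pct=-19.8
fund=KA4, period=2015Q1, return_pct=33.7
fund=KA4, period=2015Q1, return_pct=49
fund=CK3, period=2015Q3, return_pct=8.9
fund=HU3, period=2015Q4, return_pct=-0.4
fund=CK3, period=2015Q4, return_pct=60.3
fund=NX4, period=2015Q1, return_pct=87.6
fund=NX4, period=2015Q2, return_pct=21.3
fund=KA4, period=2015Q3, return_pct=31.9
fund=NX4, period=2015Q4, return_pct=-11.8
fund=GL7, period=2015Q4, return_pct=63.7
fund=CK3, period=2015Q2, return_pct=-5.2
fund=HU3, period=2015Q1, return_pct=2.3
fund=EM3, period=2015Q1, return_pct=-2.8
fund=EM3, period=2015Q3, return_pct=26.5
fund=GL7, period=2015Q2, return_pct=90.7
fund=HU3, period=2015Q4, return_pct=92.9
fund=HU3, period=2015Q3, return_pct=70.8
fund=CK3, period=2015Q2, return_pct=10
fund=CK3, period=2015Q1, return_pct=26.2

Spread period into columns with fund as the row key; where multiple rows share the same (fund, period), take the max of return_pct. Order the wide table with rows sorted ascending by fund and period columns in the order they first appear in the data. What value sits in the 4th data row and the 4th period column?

With rows sorted ascending by fund, row 4 is fund=HU3. period columns in first-appearance order: 2015Q3, 2015Q4, 2015Q1, 2015Q2; column 4 is 2015Q2.
Long rows with fund=HU3, period=2015Q2: max(56, 93.4, 17.6) = 93.4.

93.4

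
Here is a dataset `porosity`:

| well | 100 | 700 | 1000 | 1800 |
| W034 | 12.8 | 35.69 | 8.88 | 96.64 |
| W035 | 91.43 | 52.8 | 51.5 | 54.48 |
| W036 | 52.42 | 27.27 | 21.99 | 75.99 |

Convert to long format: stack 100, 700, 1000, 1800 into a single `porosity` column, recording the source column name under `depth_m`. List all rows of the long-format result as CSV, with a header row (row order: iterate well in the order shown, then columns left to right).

Each (well, column) pair becomes one row: 3 × 4 = 12 rows.
For example, (W034, 100) → porosity=12.8.

well,depth_m,porosity
W034,100,12.8
W034,700,35.69
W034,1000,8.88
W034,1800,96.64
W035,100,91.43
W035,700,52.8
W035,1000,51.5
W035,1800,54.48
W036,100,52.42
W036,700,27.27
W036,1000,21.99
W036,1800,75.99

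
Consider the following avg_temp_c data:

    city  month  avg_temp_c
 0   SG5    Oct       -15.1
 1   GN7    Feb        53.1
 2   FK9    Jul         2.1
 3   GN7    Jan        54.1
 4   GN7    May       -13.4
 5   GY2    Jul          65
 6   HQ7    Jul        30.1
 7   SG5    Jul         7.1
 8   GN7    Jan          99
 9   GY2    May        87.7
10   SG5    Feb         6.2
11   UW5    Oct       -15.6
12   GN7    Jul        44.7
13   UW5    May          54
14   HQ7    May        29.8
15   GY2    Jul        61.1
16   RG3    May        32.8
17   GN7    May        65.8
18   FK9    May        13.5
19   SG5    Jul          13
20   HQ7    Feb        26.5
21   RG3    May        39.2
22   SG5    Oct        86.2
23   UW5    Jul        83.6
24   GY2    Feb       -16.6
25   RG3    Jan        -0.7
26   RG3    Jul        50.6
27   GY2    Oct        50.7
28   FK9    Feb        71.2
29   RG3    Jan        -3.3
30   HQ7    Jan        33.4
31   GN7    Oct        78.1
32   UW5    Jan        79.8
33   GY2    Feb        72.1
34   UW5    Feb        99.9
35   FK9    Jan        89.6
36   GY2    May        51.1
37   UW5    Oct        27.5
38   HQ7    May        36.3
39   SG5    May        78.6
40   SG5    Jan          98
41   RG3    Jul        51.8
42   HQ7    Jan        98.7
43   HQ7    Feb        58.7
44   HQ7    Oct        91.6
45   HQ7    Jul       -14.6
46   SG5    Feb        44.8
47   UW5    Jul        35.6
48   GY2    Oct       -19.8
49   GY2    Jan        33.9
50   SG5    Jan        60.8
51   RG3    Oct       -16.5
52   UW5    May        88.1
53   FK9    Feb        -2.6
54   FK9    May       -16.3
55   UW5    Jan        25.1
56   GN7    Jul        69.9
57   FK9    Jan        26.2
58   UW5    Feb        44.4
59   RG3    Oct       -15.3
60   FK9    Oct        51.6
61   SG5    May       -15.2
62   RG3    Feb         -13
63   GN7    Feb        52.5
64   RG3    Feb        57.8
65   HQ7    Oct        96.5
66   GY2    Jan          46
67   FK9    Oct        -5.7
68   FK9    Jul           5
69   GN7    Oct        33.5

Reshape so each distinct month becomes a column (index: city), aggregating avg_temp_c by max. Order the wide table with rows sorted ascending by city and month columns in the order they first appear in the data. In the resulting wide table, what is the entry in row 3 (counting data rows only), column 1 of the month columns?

With rows sorted ascending by city, row 3 is city=GY2. month columns in first-appearance order: Oct, Feb, Jul, Jan, May; column 1 is Oct.
Long rows with city=GY2, month=Oct: max(50.7, -19.8) = 50.7.

50.7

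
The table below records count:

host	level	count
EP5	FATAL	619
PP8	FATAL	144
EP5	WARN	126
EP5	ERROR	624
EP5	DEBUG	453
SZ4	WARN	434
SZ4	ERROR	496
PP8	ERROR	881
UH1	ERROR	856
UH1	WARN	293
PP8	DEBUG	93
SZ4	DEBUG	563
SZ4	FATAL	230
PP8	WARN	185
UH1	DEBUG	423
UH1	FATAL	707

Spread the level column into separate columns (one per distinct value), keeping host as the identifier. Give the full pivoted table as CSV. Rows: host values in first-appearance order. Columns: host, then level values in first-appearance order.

Columns: host plus the 4 distinct level values (FATAL, WARN, ERROR, DEBUG).
For example, row EP5 column FATAL takes count=619 from the long row (EP5, FATAL).

host,FATAL,WARN,ERROR,DEBUG
EP5,619,126,624,453
PP8,144,185,881,93
SZ4,230,434,496,563
UH1,707,293,856,423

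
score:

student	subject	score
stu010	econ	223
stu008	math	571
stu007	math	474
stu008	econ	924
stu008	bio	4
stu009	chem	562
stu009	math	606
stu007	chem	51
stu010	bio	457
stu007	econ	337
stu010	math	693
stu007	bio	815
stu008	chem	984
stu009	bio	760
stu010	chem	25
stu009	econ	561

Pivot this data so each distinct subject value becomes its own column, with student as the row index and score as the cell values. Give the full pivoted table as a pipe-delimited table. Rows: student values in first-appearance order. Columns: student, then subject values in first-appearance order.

Columns: student plus the 4 distinct subject values (econ, math, bio, chem).
For example, row stu010 column econ takes score=223 from the long row (stu010, econ).

| student | econ | math | bio | chem |
| stu010 | 223 | 693 | 457 | 25 |
| stu008 | 924 | 571 | 4 | 984 |
| stu007 | 337 | 474 | 815 | 51 |
| stu009 | 561 | 606 | 760 | 562 |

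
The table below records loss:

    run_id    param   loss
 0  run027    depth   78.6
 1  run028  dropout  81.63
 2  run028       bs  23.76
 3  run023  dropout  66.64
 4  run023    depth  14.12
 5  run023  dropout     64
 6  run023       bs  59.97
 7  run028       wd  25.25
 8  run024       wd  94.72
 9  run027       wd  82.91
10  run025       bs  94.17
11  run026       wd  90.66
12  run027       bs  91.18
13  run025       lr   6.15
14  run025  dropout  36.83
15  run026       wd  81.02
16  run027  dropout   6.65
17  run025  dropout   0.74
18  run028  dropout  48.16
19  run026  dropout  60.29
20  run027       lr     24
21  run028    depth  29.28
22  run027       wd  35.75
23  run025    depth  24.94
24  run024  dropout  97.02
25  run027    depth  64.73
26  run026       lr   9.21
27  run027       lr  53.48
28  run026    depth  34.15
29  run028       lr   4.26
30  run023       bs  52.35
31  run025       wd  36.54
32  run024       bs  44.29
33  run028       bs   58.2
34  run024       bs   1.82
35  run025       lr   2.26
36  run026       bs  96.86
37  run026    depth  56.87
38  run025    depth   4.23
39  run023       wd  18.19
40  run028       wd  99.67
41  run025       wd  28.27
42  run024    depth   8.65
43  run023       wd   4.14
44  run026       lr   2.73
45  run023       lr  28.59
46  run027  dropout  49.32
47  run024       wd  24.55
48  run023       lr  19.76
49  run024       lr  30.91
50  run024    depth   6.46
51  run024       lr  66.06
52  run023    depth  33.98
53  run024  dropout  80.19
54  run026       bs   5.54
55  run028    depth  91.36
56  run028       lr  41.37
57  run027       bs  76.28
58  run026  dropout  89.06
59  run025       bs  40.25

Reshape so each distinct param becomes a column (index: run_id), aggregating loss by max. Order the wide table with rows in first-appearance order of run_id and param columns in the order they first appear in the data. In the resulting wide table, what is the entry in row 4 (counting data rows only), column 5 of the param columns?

With rows in first-appearance order of run_id, row 4 is run_id=run024. param columns in first-appearance order: depth, dropout, bs, wd, lr; column 5 is lr.
Long rows with run_id=run024, param=lr: max(30.91, 66.06) = 66.06.

66.06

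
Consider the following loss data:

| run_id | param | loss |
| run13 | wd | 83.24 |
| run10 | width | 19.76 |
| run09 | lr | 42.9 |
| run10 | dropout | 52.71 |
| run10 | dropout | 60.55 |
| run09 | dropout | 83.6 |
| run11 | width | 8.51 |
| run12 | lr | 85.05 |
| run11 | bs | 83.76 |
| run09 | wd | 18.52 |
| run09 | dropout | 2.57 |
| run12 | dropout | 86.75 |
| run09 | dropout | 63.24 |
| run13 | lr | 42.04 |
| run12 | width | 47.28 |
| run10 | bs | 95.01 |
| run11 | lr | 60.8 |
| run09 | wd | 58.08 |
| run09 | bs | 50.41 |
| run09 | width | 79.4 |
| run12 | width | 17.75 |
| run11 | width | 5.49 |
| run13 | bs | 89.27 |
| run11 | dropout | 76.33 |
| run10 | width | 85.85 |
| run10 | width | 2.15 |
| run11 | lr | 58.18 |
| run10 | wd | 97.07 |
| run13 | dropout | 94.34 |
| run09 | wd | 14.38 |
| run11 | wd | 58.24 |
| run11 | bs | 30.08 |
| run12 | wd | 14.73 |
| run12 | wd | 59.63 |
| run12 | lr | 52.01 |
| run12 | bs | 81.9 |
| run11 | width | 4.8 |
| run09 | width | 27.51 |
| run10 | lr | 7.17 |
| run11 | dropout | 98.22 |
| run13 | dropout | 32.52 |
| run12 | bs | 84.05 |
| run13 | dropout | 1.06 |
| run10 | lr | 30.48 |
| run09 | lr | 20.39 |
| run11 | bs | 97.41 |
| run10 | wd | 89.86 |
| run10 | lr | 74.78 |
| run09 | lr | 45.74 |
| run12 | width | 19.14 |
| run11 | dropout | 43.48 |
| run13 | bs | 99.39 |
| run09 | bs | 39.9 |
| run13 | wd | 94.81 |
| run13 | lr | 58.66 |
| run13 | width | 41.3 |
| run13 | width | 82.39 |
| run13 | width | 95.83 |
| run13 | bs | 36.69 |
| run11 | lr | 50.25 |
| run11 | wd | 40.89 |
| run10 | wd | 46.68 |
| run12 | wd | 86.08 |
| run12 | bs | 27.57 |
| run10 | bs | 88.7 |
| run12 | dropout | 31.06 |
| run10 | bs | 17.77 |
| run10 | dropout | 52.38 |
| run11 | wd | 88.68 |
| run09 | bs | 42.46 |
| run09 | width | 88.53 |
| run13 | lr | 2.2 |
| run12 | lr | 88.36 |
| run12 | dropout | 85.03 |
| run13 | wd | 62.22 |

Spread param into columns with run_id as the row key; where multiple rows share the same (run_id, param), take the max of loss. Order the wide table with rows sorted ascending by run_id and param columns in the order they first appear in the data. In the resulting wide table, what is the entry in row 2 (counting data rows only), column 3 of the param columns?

74.78

With rows sorted ascending by run_id, row 2 is run_id=run10. param columns in first-appearance order: wd, width, lr, dropout, bs; column 3 is lr.
Long rows with run_id=run10, param=lr: max(7.17, 30.48, 74.78) = 74.78.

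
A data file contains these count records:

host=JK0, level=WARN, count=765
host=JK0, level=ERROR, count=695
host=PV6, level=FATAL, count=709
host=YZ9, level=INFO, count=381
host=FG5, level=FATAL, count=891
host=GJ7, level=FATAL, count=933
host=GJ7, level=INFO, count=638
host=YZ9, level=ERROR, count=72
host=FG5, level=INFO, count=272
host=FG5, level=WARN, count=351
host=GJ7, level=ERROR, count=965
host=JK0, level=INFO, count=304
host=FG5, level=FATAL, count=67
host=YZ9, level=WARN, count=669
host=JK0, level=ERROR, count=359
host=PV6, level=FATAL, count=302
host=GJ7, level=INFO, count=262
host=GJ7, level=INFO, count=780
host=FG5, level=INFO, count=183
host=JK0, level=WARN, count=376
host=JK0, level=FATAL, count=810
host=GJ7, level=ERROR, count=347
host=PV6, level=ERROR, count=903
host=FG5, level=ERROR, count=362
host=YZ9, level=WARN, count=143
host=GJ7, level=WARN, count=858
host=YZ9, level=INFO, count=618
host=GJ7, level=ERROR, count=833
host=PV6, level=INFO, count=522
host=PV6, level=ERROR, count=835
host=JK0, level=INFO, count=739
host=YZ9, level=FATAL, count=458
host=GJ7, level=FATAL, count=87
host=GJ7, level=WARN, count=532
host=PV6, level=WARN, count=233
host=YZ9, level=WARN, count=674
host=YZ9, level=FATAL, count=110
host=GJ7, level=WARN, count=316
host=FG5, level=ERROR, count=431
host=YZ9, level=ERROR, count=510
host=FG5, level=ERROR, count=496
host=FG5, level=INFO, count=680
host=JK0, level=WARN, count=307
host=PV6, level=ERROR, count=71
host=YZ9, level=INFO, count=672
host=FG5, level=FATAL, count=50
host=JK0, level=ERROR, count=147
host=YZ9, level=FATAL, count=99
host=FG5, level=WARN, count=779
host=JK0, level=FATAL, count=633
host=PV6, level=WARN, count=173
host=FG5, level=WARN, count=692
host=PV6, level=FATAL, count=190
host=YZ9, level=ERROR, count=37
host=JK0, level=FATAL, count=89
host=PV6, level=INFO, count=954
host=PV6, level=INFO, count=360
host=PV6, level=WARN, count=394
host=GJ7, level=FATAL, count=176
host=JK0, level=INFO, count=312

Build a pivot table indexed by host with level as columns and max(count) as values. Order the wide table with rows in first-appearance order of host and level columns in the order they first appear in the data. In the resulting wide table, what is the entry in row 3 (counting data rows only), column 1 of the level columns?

With rows in first-appearance order of host, row 3 is host=YZ9. level columns in first-appearance order: WARN, ERROR, FATAL, INFO; column 1 is WARN.
Long rows with host=YZ9, level=WARN: max(669, 143, 674) = 674.

674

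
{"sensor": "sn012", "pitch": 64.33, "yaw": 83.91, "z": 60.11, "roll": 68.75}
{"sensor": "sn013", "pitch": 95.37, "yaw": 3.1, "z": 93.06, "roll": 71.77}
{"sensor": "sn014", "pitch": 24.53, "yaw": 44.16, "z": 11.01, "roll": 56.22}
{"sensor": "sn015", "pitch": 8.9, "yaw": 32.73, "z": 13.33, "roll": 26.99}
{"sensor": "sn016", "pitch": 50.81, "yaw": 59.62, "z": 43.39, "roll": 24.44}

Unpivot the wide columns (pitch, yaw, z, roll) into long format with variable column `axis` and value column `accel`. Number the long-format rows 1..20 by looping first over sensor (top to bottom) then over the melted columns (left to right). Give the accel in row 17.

20 rows total (5 × 4). Row 17: index ⌊(17-1)/4⌋ = 4 into sensor → sn016; (17-1) mod 4 = 0 into the melted columns → pitch.
So row 17 is (sn016, pitch, 50.81); accel = 50.81.

50.81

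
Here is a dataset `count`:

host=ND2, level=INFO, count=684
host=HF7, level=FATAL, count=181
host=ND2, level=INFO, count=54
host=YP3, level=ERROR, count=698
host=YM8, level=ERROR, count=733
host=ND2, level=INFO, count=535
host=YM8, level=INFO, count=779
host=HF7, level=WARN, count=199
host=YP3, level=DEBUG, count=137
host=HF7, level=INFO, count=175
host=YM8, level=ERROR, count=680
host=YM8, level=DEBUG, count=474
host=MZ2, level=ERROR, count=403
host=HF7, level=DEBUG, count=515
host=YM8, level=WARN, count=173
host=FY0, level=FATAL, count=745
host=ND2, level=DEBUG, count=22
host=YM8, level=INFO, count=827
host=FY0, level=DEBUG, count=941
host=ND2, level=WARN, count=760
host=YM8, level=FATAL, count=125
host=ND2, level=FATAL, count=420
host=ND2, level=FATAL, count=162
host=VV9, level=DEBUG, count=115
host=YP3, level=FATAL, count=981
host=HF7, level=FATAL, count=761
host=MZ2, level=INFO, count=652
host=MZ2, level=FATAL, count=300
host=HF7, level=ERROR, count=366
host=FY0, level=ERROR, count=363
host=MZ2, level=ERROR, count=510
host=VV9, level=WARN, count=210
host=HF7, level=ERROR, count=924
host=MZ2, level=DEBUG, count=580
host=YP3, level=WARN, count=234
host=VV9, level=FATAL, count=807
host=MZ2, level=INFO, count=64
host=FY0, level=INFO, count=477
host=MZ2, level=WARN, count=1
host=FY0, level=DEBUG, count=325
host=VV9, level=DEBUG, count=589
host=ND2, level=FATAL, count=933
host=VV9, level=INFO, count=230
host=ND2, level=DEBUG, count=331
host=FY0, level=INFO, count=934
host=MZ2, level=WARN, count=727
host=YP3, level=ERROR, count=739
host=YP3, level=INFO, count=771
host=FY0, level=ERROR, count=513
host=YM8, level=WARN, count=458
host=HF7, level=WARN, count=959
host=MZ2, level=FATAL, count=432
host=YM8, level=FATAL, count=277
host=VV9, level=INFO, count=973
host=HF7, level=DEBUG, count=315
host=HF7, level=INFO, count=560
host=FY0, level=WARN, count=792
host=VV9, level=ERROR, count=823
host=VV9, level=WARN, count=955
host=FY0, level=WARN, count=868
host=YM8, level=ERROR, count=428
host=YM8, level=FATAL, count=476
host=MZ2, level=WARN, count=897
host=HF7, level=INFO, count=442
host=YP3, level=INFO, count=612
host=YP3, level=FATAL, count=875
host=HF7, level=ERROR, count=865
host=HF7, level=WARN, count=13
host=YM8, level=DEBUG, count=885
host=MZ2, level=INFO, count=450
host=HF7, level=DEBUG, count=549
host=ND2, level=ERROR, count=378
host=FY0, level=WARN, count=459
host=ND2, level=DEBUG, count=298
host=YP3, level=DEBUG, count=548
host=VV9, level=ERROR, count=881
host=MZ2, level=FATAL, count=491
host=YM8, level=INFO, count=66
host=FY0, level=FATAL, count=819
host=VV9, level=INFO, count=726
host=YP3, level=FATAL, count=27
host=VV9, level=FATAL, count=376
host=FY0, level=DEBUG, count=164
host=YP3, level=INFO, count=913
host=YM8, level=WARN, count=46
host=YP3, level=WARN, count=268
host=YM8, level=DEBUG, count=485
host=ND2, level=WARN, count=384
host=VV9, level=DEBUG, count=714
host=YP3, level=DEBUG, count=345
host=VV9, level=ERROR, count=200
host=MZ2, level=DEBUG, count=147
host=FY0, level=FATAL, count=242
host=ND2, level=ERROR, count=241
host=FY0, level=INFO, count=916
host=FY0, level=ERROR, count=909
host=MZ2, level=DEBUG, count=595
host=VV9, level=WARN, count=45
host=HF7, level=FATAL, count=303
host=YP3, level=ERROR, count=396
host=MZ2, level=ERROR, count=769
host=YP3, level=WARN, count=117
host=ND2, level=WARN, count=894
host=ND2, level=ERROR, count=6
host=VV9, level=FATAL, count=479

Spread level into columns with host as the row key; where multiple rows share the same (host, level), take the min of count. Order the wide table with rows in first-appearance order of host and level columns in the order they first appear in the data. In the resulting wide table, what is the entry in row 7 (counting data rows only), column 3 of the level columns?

200

With rows in first-appearance order of host, row 7 is host=VV9. level columns in first-appearance order: INFO, FATAL, ERROR, WARN, DEBUG; column 3 is ERROR.
Long rows with host=VV9, level=ERROR: min(823, 881, 200) = 200.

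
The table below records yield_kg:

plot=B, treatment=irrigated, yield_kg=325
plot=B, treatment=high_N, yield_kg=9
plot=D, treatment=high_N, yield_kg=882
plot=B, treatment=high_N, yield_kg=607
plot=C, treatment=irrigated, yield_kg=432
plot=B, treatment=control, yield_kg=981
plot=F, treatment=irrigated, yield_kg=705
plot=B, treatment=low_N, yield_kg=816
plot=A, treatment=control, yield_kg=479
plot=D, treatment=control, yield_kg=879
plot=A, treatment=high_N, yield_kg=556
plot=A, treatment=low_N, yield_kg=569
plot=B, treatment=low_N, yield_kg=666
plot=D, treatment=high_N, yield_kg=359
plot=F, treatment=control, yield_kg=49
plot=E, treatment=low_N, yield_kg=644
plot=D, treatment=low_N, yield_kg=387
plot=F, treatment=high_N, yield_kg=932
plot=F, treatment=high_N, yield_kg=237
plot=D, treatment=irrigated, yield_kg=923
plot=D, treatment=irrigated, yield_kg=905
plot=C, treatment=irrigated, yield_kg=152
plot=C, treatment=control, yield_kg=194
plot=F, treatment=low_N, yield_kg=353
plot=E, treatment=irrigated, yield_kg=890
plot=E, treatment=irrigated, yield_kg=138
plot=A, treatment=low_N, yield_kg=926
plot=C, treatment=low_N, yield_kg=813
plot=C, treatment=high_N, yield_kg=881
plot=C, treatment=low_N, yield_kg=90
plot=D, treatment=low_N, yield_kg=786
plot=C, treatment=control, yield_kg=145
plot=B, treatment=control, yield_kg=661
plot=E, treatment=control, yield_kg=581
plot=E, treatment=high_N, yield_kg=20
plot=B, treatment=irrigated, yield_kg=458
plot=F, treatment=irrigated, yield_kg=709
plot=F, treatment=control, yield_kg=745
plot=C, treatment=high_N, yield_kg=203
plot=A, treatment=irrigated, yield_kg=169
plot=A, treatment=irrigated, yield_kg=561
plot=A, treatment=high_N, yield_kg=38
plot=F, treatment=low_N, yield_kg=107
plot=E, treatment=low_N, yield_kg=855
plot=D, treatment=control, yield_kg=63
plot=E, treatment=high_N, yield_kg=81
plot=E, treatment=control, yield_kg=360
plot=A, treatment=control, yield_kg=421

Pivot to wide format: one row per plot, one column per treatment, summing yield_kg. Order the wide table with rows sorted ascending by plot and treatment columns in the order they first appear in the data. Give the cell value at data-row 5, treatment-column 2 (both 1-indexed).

With rows sorted ascending by plot, row 5 is plot=E. treatment columns in first-appearance order: irrigated, high_N, control, low_N; column 2 is high_N.
Long rows with plot=E, treatment=high_N: 20 + 81 = 101.

101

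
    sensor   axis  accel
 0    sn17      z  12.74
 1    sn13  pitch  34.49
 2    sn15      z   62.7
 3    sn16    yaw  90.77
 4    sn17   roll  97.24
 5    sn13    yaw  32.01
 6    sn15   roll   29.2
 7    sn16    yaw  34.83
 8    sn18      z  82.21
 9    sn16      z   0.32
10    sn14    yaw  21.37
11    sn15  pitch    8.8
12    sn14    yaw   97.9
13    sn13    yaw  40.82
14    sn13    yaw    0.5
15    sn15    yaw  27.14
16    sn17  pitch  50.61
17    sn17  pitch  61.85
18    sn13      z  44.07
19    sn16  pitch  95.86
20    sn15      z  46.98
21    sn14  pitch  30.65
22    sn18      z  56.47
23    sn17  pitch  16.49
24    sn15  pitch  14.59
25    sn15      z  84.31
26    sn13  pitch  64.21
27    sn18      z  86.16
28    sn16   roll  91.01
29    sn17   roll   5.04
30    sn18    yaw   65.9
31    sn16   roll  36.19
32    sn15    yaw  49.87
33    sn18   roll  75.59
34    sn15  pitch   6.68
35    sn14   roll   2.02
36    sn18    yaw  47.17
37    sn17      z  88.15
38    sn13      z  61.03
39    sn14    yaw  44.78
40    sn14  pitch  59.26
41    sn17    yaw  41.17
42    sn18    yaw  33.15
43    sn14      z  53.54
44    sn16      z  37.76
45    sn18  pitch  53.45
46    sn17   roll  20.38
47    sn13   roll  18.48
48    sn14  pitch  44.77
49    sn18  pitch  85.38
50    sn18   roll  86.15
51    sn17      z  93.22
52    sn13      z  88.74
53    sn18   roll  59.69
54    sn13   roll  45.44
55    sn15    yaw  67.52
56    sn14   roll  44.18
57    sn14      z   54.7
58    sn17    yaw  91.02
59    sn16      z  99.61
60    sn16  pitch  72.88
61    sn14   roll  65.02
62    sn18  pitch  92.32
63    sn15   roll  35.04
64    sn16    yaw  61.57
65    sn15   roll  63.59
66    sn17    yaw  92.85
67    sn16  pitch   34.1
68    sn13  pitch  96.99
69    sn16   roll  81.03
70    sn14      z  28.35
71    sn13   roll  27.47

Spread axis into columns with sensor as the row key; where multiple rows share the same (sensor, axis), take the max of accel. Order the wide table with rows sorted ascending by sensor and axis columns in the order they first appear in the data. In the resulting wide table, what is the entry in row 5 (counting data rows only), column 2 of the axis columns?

With rows sorted ascending by sensor, row 5 is sensor=sn17. axis columns in first-appearance order: z, pitch, yaw, roll; column 2 is pitch.
Long rows with sensor=sn17, axis=pitch: max(50.61, 61.85, 16.49) = 61.85.

61.85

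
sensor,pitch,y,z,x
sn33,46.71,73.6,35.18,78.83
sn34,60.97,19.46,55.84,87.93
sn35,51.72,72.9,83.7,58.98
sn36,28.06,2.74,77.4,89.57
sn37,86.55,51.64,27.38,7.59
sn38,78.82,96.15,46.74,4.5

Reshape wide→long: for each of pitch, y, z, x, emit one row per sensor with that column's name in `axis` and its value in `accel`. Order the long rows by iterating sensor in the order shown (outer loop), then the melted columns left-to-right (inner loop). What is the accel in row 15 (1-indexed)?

77.4

24 rows total (6 × 4). Row 15: index ⌊(15-1)/4⌋ = 3 into sensor → sn36; (15-1) mod 4 = 2 into the melted columns → z.
So row 15 is (sn36, z, 77.4); accel = 77.4.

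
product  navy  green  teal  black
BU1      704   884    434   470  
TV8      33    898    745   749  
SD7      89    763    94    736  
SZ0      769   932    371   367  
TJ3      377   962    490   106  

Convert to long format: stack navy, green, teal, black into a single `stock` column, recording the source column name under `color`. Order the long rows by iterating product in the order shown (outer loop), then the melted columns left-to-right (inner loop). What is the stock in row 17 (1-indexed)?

377

20 rows total (5 × 4). Row 17: index ⌊(17-1)/4⌋ = 4 into product → TJ3; (17-1) mod 4 = 0 into the melted columns → navy.
So row 17 is (TJ3, navy, 377); stock = 377.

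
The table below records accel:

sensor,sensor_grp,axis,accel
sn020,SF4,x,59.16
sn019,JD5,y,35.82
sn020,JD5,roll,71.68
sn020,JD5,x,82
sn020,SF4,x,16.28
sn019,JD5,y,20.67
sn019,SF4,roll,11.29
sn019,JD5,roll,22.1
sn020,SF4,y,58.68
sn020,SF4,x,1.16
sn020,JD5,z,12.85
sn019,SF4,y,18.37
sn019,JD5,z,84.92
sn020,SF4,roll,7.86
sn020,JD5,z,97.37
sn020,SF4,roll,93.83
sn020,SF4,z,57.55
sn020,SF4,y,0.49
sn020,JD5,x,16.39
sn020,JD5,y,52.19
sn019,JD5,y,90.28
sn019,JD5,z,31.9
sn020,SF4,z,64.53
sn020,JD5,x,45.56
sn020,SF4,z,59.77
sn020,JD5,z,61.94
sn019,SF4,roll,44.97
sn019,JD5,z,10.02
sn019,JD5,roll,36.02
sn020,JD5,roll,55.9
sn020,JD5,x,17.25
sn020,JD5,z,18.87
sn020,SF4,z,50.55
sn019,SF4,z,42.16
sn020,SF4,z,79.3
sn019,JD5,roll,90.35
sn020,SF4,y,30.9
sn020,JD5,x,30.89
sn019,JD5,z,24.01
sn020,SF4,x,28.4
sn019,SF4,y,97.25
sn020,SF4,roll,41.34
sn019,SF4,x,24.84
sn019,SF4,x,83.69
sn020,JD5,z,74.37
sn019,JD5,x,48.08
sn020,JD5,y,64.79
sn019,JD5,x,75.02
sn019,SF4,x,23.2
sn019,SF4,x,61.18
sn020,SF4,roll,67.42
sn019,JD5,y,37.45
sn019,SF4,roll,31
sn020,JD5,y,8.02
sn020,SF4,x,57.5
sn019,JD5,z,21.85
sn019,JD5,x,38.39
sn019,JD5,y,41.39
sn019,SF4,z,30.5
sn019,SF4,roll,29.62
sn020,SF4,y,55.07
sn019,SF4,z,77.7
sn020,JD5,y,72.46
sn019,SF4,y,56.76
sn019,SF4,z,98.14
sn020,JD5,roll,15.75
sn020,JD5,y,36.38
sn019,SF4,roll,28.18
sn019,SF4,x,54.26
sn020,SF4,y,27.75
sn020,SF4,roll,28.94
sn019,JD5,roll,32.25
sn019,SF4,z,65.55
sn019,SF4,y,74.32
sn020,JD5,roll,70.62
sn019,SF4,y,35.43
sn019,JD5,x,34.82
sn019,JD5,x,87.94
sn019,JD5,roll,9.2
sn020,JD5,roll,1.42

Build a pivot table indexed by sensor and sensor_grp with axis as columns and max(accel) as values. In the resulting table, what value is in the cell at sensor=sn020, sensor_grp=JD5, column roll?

Rows with sensor=sn020, sensor_grp=JD5 and axis=roll: accel values are 71.68, 55.9, 15.75, 70.62, 1.42.
max(71.68, 55.9, 15.75, 70.62, 1.42) = 71.68.

71.68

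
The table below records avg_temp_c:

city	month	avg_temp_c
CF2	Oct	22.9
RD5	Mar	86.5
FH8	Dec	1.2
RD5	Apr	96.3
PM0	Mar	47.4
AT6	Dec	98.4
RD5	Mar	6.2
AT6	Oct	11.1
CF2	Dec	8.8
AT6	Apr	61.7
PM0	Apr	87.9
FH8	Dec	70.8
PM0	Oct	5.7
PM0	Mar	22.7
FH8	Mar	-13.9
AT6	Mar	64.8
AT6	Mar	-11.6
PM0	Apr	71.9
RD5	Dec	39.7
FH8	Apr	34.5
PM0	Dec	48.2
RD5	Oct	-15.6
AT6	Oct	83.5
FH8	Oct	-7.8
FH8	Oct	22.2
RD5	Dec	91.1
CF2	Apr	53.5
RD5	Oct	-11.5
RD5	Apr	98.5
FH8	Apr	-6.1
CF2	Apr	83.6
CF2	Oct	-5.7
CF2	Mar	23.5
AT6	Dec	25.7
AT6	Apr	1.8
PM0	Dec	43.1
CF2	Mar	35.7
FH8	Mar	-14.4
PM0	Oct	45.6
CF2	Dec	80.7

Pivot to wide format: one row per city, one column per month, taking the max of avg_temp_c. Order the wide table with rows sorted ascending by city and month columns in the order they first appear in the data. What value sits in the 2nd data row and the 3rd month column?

80.7

With rows sorted ascending by city, row 2 is city=CF2. month columns in first-appearance order: Oct, Mar, Dec, Apr; column 3 is Dec.
Long rows with city=CF2, month=Dec: max(8.8, 80.7) = 80.7.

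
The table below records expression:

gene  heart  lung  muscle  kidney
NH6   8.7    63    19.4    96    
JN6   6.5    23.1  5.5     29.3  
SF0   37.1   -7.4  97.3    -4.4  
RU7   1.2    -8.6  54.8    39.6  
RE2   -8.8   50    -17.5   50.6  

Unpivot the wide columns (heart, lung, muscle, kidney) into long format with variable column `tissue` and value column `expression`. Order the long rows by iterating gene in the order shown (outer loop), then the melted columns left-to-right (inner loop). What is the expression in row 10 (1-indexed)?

-7.4

20 rows total (5 × 4). Row 10: index ⌊(10-1)/4⌋ = 2 into gene → SF0; (10-1) mod 4 = 1 into the melted columns → lung.
So row 10 is (SF0, lung, -7.4); expression = -7.4.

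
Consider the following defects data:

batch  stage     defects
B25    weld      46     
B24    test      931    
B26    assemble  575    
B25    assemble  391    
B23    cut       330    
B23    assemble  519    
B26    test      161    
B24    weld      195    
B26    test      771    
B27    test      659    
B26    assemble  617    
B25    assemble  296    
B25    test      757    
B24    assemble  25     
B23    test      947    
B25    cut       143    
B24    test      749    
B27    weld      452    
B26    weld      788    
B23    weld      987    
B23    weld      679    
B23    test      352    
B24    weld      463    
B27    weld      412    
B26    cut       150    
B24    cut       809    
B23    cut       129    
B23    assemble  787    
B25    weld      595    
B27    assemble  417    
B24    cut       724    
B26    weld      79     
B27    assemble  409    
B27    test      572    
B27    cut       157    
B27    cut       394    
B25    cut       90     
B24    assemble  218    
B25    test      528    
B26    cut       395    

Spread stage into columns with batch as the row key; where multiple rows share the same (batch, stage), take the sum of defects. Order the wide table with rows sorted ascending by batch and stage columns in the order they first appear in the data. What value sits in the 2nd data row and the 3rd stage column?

243

With rows sorted ascending by batch, row 2 is batch=B24. stage columns in first-appearance order: weld, test, assemble, cut; column 3 is assemble.
Long rows with batch=B24, stage=assemble: 25 + 218 = 243.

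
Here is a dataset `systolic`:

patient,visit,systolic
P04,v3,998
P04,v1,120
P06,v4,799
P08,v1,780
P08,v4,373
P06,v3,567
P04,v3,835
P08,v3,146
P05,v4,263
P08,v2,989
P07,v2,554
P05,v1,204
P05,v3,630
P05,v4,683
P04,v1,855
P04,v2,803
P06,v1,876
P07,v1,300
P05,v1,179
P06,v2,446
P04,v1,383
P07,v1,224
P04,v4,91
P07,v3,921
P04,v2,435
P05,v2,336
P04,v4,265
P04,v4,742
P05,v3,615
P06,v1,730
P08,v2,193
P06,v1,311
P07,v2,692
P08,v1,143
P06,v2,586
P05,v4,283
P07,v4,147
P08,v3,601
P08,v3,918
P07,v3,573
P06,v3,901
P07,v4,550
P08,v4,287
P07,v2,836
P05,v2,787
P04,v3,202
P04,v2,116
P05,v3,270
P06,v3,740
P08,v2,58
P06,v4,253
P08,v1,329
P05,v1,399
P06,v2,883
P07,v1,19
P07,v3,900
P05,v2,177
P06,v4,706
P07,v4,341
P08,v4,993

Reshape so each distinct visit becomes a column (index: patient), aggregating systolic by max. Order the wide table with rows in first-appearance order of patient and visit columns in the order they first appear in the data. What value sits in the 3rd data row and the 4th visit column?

989

With rows in first-appearance order of patient, row 3 is patient=P08. visit columns in first-appearance order: v3, v1, v4, v2; column 4 is v2.
Long rows with patient=P08, visit=v2: max(989, 193, 58) = 989.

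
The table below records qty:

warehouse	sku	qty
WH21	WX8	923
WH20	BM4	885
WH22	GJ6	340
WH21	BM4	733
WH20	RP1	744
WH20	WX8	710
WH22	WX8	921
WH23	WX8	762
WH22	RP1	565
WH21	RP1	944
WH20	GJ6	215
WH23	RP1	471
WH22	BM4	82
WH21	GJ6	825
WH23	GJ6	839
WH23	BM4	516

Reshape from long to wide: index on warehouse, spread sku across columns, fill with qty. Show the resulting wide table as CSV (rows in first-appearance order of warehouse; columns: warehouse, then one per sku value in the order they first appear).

warehouse,WX8,BM4,GJ6,RP1
WH21,923,733,825,944
WH20,710,885,215,744
WH22,921,82,340,565
WH23,762,516,839,471

Columns: warehouse plus the 4 distinct sku values (WX8, BM4, GJ6, RP1).
For example, row WH21 column WX8 takes qty=923 from the long row (WH21, WX8).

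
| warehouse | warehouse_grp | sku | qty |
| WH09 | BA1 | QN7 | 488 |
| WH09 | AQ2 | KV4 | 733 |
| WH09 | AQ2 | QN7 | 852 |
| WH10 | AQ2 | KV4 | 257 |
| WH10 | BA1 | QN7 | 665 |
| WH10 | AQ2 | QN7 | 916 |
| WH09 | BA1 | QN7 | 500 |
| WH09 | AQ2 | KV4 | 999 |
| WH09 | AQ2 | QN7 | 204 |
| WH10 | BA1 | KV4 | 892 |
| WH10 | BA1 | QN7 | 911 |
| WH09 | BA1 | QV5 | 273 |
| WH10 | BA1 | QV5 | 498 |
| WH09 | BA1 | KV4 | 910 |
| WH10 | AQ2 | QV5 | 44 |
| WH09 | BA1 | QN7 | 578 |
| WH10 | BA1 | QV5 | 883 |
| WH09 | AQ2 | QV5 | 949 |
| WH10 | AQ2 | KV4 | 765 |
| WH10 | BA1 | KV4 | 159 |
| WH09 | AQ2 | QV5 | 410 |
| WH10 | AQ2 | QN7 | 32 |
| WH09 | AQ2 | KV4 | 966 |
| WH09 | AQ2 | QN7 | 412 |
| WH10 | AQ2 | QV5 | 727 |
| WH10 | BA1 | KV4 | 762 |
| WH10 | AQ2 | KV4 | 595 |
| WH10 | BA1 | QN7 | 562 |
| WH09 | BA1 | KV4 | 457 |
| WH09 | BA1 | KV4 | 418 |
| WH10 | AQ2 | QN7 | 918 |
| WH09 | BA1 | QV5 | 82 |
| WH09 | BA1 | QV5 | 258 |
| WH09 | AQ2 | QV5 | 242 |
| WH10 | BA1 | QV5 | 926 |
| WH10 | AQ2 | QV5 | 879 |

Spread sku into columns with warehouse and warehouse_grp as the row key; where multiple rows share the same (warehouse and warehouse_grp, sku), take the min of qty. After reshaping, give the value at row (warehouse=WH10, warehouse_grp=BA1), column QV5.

Rows with warehouse=WH10, warehouse_grp=BA1 and sku=QV5: qty values are 498, 883, 926.
min(498, 883, 926) = 498.

498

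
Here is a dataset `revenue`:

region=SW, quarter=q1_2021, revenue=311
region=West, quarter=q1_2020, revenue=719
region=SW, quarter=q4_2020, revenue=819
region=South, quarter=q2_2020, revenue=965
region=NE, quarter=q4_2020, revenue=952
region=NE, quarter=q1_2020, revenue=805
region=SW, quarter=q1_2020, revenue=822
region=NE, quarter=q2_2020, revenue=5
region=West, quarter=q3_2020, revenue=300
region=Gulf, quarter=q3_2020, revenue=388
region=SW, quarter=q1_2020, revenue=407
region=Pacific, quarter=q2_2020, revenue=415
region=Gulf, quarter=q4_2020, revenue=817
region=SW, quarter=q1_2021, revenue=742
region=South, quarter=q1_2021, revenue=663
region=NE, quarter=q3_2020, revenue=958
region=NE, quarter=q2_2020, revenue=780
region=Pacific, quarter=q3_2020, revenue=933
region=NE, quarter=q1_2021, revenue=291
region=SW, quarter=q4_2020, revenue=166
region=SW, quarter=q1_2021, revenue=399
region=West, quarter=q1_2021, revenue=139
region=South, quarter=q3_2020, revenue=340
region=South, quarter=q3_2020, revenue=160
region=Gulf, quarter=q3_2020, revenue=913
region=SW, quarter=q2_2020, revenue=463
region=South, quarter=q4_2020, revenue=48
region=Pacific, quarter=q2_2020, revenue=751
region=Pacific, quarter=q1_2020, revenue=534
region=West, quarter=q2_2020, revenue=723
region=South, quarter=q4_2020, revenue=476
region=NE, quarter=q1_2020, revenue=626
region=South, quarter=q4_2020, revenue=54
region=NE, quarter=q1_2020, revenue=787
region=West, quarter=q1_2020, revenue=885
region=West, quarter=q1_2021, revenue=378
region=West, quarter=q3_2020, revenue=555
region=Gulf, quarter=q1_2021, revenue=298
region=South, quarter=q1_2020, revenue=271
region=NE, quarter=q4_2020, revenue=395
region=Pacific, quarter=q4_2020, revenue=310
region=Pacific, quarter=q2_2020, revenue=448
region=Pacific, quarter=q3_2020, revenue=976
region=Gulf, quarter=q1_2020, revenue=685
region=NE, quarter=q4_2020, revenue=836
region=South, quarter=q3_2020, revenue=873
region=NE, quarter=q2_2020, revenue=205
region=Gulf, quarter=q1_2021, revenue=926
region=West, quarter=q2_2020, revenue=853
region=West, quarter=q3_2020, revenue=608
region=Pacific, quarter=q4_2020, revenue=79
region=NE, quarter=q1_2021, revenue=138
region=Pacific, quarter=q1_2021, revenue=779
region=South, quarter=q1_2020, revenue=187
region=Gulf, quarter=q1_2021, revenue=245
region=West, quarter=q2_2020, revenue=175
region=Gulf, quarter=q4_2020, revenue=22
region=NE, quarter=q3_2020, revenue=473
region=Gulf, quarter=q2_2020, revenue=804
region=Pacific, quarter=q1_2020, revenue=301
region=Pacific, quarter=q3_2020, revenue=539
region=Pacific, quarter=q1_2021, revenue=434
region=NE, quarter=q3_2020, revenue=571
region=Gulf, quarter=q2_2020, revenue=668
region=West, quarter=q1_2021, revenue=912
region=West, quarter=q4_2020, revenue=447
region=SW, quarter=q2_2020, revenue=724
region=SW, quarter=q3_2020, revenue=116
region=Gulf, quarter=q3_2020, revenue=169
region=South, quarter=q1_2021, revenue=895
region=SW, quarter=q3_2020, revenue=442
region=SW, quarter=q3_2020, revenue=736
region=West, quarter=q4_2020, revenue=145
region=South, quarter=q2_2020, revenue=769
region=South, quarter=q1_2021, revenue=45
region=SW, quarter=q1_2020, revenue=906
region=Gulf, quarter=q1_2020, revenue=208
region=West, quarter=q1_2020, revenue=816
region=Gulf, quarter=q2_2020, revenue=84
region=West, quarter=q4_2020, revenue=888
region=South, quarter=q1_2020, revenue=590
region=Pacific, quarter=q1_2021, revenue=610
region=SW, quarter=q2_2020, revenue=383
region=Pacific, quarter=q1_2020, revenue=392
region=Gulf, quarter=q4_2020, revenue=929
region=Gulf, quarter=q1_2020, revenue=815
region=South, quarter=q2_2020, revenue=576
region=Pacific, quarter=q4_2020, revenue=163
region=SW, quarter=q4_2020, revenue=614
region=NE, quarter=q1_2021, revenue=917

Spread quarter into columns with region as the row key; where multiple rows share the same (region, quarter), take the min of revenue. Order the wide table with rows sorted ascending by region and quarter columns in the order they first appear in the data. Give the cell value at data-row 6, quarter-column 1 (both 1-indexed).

139

With rows sorted ascending by region, row 6 is region=West. quarter columns in first-appearance order: q1_2021, q1_2020, q4_2020, q2_2020, q3_2020; column 1 is q1_2021.
Long rows with region=West, quarter=q1_2021: min(139, 378, 912) = 139.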